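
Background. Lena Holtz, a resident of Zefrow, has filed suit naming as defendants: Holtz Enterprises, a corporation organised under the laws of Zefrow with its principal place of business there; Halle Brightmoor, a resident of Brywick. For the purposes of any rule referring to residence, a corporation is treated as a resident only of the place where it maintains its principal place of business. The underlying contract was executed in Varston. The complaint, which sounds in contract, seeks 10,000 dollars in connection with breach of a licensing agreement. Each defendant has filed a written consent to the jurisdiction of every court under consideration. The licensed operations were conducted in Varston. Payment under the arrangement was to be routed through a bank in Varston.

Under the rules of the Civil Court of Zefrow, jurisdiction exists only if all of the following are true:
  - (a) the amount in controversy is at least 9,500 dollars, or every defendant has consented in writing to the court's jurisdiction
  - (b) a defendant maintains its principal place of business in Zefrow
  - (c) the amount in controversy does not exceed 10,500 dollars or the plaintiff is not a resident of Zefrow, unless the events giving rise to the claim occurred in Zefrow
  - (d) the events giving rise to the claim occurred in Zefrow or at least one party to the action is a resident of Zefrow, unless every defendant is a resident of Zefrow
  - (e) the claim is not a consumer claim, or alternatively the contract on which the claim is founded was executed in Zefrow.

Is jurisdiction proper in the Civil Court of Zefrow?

Yes

The Civil Court of Zefrow:
  (a) The amount in controversy is $10,000, which meets the USD 9,500 floor, so this disjunct is met. Met.
  (b) Holtz Enterprises has its principal place of business in Zefrow. Met.
  (c) The amount in controversy is USD 10,000, within the 10,500 dollars ceiling, which satisfies one of the alternatives. Satisfied.
  (d) Lena Holtz resides in Zefrow, which satisfies one of the alternatives. Met.
  (e) The claim is a contract claim, not a consumer claim, so this disjunct is met. Satisfied.
  → The court has jurisdiction.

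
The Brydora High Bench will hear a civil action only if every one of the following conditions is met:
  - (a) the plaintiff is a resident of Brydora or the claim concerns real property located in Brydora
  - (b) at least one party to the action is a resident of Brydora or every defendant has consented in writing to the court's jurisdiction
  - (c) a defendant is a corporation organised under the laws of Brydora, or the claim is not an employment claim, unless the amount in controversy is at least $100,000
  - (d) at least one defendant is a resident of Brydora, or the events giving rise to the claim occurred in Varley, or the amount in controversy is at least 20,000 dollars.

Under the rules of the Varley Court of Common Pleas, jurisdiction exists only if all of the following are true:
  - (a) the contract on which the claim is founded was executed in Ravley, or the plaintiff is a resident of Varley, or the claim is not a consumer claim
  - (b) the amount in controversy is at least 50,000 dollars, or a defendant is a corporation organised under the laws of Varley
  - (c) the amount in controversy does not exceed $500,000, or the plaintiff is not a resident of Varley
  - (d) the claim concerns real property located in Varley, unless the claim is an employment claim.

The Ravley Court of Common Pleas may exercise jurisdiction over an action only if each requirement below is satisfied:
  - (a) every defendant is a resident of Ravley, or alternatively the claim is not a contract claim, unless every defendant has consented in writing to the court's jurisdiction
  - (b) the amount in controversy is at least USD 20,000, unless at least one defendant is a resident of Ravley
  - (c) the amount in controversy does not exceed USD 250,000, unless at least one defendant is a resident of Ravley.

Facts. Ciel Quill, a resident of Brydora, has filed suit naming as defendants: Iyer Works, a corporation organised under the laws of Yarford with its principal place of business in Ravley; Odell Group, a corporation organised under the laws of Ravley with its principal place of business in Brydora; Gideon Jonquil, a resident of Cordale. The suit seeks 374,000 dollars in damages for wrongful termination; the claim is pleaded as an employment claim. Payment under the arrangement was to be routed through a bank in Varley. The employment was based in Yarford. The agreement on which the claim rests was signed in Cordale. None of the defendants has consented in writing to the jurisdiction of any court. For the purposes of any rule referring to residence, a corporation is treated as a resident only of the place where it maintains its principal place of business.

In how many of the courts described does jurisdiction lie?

3

The Brydora High Bench:
  (a) The plaintiff resides in Brydora, so one alternative holds. Met.
  (b) Ciel Quill resides in Brydora, so one alternative holds. Satisfied.
  (c) The corporate defendant(s) are organised in Ravley, Yarford, not Brydora; the claim is an employment claim — no alternative holds. The proviso rescues it, though: the amount in controversy is USD 374,000, which meets the 100,000 dollars floor. Met.
  (d) Odell Group resides in Brydora, so this disjunct is met. Condition met.
  → Jurisdiction lies.
The Varley Court of Common Pleas:
  (a) The claim is an employment claim, not a consumer claim — that alternative is enough. Satisfied.
  (b) The amount in controversy is USD 374,000, which meets the 50,000 dollars floor, so one alternative holds. Condition met.
  (c) The amount in controversy is 374,000 dollars, within the USD 500,000 ceiling, so this disjunct is met. Condition met.
  (d) The claim does not concern real property. The proviso rescues it, though: the claim is an employment claim. Condition met.
  → The court has jurisdiction.
The Ravley Court of Common Pleas:
  (a) The claim is an employment claim, not a contract claim, which satisfies one of the alternatives. Met.
  (b) The amount in controversy is $374,000, which meets the $20,000 floor. Condition met.
  (c) The amount in controversy is $374,000, above the USD 250,000 ceiling. However, Iyer Works resides in Ravley, so the 'unless' proviso supplies this condition. Condition met.
  → Every requirement is satisfied — jurisdiction.
Courts with jurisdiction: the Brydora High Bench, the Varley Court of Common Pleas, the Ravley Court of Common Pleas — 3 in total.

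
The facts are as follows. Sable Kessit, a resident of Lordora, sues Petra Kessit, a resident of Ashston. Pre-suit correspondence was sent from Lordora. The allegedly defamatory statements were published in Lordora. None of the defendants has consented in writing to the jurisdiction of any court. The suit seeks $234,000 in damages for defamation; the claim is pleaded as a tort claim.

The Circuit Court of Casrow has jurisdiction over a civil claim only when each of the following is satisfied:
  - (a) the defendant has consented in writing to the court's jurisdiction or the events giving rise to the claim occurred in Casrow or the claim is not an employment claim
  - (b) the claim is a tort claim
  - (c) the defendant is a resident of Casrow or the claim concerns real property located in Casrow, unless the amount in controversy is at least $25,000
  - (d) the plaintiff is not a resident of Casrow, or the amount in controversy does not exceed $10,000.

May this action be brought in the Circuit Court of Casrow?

Yes

The Circuit Court of Casrow:
  (a) The claim is a tort claim, not an employment claim, so this disjunct is met. Condition met.
  (b) The claim is a tort claim. Met.
  (c) The defendant resides in Ashston, not Casrow; the claim does not concern real property — no alternative holds. However, the amount in controversy is $234,000, which meets the $25,000 floor, so the 'unless' proviso supplies this condition. Satisfied.
  (d) The plaintiff resides in Lordora, which is not Casrow — that alternative is enough. Met.
  → Every requirement is satisfied — jurisdiction.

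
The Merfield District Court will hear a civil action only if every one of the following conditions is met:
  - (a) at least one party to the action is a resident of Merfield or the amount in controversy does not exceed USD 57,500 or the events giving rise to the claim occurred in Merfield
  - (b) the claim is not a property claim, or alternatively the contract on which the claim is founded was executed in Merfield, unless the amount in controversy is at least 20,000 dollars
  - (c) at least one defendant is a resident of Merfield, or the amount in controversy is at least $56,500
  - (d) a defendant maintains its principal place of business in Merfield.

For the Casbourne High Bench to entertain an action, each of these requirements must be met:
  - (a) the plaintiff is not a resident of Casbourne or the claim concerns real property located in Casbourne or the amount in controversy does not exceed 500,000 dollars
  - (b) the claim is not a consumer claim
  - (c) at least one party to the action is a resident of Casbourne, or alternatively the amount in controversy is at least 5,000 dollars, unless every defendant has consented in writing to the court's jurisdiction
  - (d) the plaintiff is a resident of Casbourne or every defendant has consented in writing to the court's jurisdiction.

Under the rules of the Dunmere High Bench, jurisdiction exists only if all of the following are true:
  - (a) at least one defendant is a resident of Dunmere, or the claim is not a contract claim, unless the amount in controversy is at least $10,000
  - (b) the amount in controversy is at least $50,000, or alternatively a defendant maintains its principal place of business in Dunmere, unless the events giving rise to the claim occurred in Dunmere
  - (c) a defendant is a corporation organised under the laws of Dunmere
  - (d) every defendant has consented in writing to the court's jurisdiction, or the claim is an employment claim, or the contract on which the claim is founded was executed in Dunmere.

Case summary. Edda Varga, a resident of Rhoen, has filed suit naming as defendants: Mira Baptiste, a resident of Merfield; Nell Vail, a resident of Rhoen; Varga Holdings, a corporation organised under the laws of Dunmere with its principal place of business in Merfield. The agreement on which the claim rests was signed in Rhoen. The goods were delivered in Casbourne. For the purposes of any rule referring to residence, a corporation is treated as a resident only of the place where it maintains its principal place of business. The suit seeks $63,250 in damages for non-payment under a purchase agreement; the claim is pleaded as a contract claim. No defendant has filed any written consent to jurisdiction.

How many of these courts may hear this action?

1

The Merfield District Court:
  (a) Mira Baptiste resides in Merfield, which satisfies one of the alternatives. Condition met.
  (b) The claim is a contract claim, not a property claim, so this disjunct is met. Condition met.
  (c) Mira Baptiste resides in Merfield, so one alternative holds. Met.
  (d) Varga Holdings has its principal place of business in Merfield. Condition met.
  → The court has jurisdiction.
The Casbourne High Bench:
  (a) The plaintiff resides in Rhoen, which is not Casbourne, which satisfies one of the alternatives. Met.
  (b) The claim is a contract claim, not a consumer claim. Satisfied.
  (c) The amount in controversy is 63,250 dollars, which meets the 5,000 dollars floor, so this disjunct is met. Met.
  (d) The plaintiff resides in Rhoen, not Casbourne; no such written consent has been filed — every alternative fails. Condition not met.
  → Not every requirement is met — no jurisdiction.
The Dunmere High Bench:
  (a) No defendant resides in Dunmere (they reside in Merfield, Rhoen, Merfield); the claim is a contract claim — no alternative holds. But the amount in controversy is USD 63,250, which meets the USD 10,000 floor, and the 'unless' clause therefore excuses the requirement. Met.
  (b) The amount in controversy is $63,250, which meets the USD 50,000 floor, so one alternative holds. Condition met.
  (c) Varga Holdings is organised under the laws of Dunmere. Condition met.
  (d) No such written consent has been filed; the claim is a contract claim, not an employment claim; the contract was executed in Rhoen, not Dunmere — no alternative holds. Not satisfied.
  → Not every requirement is met — no jurisdiction.
Courts with jurisdiction: the Merfield District Court — 1 in total.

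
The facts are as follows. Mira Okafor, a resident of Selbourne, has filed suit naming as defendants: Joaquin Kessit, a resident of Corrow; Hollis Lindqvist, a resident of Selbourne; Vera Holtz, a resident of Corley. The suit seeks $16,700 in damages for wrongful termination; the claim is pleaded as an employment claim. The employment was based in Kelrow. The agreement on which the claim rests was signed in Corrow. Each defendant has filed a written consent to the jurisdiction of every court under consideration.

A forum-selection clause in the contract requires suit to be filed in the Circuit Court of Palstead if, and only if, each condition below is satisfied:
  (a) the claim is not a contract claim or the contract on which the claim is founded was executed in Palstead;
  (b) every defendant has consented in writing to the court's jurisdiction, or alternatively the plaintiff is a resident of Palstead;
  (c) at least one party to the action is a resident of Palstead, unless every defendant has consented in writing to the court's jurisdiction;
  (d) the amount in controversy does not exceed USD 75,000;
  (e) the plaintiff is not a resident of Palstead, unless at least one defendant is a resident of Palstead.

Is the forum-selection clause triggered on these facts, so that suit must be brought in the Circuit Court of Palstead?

The Circuit Court of Palstead:
  (a) The claim is an employment claim, not a contract claim, so this disjunct is met. Satisfied.
  (b) Every defendant has filed written consent, which satisfies one of the alternatives. Condition met.
  (c) No party resides in Palstead. However, every defendant has filed written consent, so the 'unless' proviso supplies this condition. Met.
  (d) The amount in controversy is $16,700, within the $75,000 ceiling. Satisfied.
  (e) The plaintiff resides in Selbourne, which is not Palstead. Condition met.
  → The clause applies.

Yes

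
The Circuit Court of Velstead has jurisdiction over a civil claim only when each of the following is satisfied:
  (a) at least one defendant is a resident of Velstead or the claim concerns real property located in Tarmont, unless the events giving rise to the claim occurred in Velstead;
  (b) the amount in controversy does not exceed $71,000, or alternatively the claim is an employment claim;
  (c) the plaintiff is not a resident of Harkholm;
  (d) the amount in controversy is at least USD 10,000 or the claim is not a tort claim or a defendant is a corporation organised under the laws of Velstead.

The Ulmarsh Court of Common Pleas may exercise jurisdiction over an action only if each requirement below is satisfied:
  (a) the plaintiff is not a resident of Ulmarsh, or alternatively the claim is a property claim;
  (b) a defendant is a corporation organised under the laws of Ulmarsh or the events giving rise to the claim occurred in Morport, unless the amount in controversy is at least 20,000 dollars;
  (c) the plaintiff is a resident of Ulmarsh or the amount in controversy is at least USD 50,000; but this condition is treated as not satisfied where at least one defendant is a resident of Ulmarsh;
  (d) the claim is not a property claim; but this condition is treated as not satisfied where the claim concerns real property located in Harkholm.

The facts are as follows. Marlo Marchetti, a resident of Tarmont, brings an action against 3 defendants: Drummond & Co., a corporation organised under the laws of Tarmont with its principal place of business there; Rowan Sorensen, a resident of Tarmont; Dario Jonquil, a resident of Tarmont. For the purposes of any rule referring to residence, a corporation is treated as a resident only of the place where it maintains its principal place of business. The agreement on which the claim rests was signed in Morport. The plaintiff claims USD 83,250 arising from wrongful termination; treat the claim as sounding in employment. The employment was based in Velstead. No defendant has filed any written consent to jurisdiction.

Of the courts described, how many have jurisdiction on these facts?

2

The Circuit Court of Velstead:
  (a) No defendant resides in Velstead (they reside in Tarmont, Tarmont, Tarmont); the claim does not concern real property — every alternative fails. However, the operative events occurred in Velstead, so the 'unless' proviso supplies this condition. Satisfied.
  (b) The claim is an employment claim, which satisfies one of the alternatives. Satisfied.
  (c) The plaintiff resides in Tarmont, which is not Harkholm. Condition met.
  (d) The amount in controversy is 83,250 dollars, which meets the USD 10,000 floor, so one alternative holds. Condition met.
  → Every requirement is satisfied — jurisdiction.
The Ulmarsh Court of Common Pleas:
  (a) The plaintiff resides in Tarmont, which is not Ulmarsh — that alternative is enough. Satisfied.
  (b) The corporate defendant(s) are organised in Tarmont, not Ulmarsh; the operative events occurred in Velstead, not Morport — every alternative fails. However, the amount in controversy is USD 83,250, which meets the USD 20,000 floor, so the 'unless' proviso supplies this condition. Met.
  (c) The amount in controversy is USD 83,250, which meets the 50,000 dollars floor, so one alternative holds. The carve-out does not apply: no defendant resides in Ulmarsh (they reside in Tarmont, Tarmont, Tarmont). Condition met.
  (d) The claim is an employment claim, not a property claim. And the carve-out is inapplicable — the claim does not concern real property. Satisfied.
  → Jurisdiction lies.
Courts with jurisdiction: the Circuit Court of Velstead, the Ulmarsh Court of Common Pleas — 2 in total.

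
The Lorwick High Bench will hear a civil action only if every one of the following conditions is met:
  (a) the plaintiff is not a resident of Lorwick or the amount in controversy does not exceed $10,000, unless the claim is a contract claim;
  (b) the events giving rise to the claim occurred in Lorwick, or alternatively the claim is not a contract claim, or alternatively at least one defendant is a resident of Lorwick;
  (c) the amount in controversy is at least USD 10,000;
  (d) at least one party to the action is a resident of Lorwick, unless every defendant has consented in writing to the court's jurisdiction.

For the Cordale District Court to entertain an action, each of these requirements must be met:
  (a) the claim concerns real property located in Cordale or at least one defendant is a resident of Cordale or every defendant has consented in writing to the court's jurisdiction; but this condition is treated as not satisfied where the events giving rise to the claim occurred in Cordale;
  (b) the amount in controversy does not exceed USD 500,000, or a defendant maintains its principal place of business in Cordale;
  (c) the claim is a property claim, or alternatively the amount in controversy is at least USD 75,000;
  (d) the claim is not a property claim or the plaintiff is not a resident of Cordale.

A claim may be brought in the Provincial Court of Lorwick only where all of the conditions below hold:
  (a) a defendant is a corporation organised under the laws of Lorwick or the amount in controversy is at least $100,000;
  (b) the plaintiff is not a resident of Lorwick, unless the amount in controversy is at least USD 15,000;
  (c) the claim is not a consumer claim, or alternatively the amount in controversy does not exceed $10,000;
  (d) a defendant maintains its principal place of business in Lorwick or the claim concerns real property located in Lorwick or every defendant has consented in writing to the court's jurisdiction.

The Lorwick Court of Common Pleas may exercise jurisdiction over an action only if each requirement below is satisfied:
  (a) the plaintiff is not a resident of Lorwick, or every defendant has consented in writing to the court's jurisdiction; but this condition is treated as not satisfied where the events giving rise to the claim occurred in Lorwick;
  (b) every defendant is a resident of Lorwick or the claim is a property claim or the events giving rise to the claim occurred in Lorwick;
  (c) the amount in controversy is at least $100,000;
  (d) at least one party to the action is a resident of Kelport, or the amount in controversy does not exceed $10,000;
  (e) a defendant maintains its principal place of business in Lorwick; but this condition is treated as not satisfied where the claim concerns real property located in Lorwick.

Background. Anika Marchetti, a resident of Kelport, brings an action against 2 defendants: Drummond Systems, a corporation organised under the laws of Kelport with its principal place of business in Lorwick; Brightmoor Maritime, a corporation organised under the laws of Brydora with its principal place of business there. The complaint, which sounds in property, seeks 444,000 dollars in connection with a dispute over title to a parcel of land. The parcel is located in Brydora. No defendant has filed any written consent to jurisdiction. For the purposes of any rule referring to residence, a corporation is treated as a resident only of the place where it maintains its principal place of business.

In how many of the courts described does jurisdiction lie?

3

The Lorwick High Bench:
  (a) The plaintiff resides in Kelport, which is not Lorwick, so one alternative holds. Satisfied.
  (b) The claim is a property claim, not a contract claim, so this disjunct is met. Satisfied.
  (c) The amount in controversy is 444,000 dollars, which meets the $10,000 floor. Condition met.
  (d) Drummond Systems resides in Lorwick. Satisfied.
  → All conditions met; jurisdiction exists.
The Cordale District Court:
  (a) The property lies in Brydora, not Cordale; no defendant resides in Cordale (they reside in Lorwick, Brydora); no such written consent has been filed — every alternative fails. Not satisfied.
  (b) The amount in controversy is $444,000, within the USD 500,000 ceiling, so this disjunct is met. Condition met.
  (c) The claim is a property claim — that alternative is enough. Satisfied.
  (d) The plaintiff resides in Kelport, which is not Cordale, so one alternative holds. Satisfied.
  → Not every requirement is met — no jurisdiction.
The Provincial Court of Lorwick:
  (a) The amount in controversy is $444,000, which meets the $100,000 floor — that alternative is enough. Met.
  (b) The plaintiff resides in Kelport, which is not Lorwick. Satisfied.
  (c) The claim is a property claim, not a consumer claim, so this disjunct is met. Met.
  (d) Drummond Systems has its principal place of business in Lorwick — that alternative is enough. Met.
  → All conditions met; jurisdiction exists.
The Lorwick Court of Common Pleas:
  (a) The plaintiff resides in Kelport, which is not Lorwick, which satisfies one of the alternatives. And the carve-out is inapplicable — the operative events occurred in Brydora, not Lorwick. Satisfied.
  (b) The claim is a property claim, so one alternative holds. Satisfied.
  (c) The amount in controversy is USD 444,000, which meets the 100,000 dollars floor. Condition met.
  (d) Anika Marchetti resides in Kelport, so this disjunct is met. Met.
  (e) Drummond Systems has its principal place of business in Lorwick. The exception is not triggered, since the property lies in Brydora, not Lorwick. Condition met.
  → Every requirement is satisfied — jurisdiction.
Courts with jurisdiction: the Lorwick High Bench, the Provincial Court of Lorwick, the Lorwick Court of Common Pleas — 3 in total.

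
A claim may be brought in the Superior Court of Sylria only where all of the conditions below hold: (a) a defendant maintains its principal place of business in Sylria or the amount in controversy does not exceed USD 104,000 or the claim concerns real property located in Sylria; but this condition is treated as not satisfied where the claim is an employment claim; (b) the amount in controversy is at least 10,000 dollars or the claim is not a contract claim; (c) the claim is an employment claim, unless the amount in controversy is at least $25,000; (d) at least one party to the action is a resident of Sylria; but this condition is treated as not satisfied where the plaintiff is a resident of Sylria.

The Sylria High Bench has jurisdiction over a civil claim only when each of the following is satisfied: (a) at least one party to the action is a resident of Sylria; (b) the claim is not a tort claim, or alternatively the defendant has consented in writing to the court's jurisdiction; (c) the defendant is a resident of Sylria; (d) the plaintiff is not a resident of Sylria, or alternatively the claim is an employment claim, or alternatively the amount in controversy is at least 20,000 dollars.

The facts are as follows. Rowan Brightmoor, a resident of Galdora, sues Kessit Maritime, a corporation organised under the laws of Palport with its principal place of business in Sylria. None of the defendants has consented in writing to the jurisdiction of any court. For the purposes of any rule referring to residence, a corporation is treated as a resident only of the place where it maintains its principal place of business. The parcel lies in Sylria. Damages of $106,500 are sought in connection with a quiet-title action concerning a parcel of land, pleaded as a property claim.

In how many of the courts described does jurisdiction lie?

2

The Superior Court of Sylria:
  (a) Kessit Maritime has its principal place of business in Sylria, which satisfies one of the alternatives. The exception is not triggered, since the claim is a property claim, not an employment claim. Met.
  (b) The amount in controversy is USD 106,500, which meets the USD 10,000 floor, which satisfies one of the alternatives. Satisfied.
  (c) The claim is a property claim, not an employment claim. But the amount in controversy is USD 106,500, which meets the 25,000 dollars floor, and the 'unless' clause therefore excuses the requirement. Met.
  (d) Kessit Maritime resides in Sylria. And the carve-out is inapplicable — the plaintiff resides in Galdora, not Sylria. Condition met.
  → All conditions met; jurisdiction exists.
The Sylria High Bench:
  (a) Kessit Maritime resides in Sylria. Condition met.
  (b) The claim is a property claim, not a tort claim, so this disjunct is met. Satisfied.
  (c) The defendant resides in Sylria. Satisfied.
  (d) The plaintiff resides in Galdora, which is not Sylria, so this disjunct is met. Satisfied.
  → Every requirement is satisfied — jurisdiction.
Courts with jurisdiction: the Superior Court of Sylria, the Sylria High Bench — 2 in total.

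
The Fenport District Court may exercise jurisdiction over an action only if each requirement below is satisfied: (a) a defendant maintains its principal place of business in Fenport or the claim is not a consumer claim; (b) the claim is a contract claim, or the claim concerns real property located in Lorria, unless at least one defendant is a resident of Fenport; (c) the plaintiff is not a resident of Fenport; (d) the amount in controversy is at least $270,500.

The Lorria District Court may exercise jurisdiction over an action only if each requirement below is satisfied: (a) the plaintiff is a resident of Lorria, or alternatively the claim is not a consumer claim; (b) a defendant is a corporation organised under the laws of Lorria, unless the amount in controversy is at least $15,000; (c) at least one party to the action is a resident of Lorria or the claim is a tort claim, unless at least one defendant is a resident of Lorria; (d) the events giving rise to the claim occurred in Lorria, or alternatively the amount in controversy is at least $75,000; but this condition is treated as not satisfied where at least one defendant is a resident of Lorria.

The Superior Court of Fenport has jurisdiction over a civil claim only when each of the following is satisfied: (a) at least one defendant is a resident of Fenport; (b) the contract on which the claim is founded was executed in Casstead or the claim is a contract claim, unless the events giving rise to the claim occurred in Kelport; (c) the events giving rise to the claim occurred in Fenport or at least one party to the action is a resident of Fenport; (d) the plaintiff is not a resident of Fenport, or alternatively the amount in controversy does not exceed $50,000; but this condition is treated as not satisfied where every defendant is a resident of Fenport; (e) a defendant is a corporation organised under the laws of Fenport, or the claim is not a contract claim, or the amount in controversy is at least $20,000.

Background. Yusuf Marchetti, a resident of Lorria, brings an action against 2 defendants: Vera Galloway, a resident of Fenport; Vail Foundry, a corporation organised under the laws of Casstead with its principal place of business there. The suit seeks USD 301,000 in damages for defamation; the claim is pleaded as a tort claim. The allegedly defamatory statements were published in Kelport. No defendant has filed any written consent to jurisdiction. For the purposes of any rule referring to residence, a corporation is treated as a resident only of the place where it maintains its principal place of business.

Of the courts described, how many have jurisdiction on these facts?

3

The Fenport District Court:
  (a) The claim is a tort claim, not a consumer claim, so this disjunct is met. Condition met.
  (b) The claim is a tort claim, not a contract claim; the claim does not concern real property — every alternative fails. But Vera Galloway resides in Fenport, and the 'unless' clause therefore excuses the requirement. Condition met.
  (c) The plaintiff resides in Lorria, which is not Fenport. Satisfied.
  (d) The amount in controversy is 301,000 dollars, which meets the $270,500 floor. Met.
  → The court has jurisdiction.
The Lorria District Court:
  (a) The plaintiff resides in Lorria, which satisfies one of the alternatives. Met.
  (b) The corporate defendant(s) are organised in Casstead, not Lorria. However, the amount in controversy is USD 301,000, which meets the 15,000 dollars floor, so the 'unless' proviso supplies this condition. Satisfied.
  (c) Yusuf Marchetti resides in Lorria — that alternative is enough. Met.
  (d) The amount in controversy is $301,000, which meets the 75,000 dollars floor, which satisfies one of the alternatives. The carve-out does not apply: no defendant resides in Lorria (they reside in Fenport, Casstead). Met.
  → All conditions met; jurisdiction exists.
The Superior Court of Fenport:
  (a) Vera Galloway resides in Fenport. Met.
  (b) No contract (and hence no place of execution) is alleged; the claim is a tort claim, not a contract claim — no alternative holds. But the operative events occurred in Kelport, and the 'unless' clause therefore excuses the requirement. Condition met.
  (c) Vera Galloway resides in Fenport, so this disjunct is met. Met.
  (d) The plaintiff resides in Lorria, which is not Fenport, which satisfies one of the alternatives. The exception is not triggered, since the defendants reside as follows — Vera Galloway in Fenport, Vail Foundry in Casstead — not all in Fenport. Satisfied.
  (e) The claim is a tort claim, not a contract claim, which satisfies one of the alternatives. Satisfied.
  → Every requirement is satisfied — jurisdiction.
Courts with jurisdiction: the Fenport District Court, the Lorria District Court, the Superior Court of Fenport — 3 in total.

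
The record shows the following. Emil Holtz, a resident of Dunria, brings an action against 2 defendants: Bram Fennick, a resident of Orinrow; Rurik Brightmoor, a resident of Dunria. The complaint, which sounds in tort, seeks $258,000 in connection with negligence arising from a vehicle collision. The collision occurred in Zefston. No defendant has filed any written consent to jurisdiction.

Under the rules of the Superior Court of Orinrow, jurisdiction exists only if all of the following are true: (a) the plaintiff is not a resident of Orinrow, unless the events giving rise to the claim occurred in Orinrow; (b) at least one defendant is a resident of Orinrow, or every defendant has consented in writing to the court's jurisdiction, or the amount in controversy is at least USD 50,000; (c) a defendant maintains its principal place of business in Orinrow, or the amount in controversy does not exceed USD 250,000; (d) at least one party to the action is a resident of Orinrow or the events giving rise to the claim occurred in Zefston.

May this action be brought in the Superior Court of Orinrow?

No

The Superior Court of Orinrow:
  (a) The plaintiff resides in Dunria, which is not Orinrow. Satisfied.
  (b) Bram Fennick resides in Orinrow, which satisfies one of the alternatives. Met.
  (c) No defendant is a corporation; the amount in controversy is $258,000, above the USD 250,000 ceiling — every alternative fails. Not met.
  (d) Bram Fennick resides in Orinrow, so this disjunct is met. Satisfied.
  → At least one condition fails; no jurisdiction.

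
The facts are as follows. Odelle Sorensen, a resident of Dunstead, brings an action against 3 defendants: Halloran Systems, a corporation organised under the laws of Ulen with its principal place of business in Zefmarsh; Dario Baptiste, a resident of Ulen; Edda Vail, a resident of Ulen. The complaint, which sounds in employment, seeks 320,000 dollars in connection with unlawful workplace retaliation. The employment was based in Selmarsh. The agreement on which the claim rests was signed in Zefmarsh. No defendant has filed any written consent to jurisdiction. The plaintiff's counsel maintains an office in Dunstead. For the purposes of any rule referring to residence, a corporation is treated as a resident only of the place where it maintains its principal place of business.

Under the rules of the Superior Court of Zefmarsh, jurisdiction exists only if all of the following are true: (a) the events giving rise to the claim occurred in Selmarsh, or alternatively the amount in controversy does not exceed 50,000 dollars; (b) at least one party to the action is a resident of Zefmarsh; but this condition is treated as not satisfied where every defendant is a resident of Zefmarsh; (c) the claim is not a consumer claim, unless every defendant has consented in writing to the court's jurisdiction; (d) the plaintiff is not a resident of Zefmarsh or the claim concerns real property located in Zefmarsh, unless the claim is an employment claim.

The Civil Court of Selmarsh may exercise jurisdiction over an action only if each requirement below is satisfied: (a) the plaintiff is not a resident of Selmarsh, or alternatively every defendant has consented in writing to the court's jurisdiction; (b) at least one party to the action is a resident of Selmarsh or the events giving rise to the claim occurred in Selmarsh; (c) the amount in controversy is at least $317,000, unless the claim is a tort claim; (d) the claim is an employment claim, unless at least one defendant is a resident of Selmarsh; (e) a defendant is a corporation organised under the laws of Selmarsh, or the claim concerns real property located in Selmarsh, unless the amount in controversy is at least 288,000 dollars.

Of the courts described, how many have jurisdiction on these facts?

2

The Superior Court of Zefmarsh:
  (a) The operative events occurred in Selmarsh, so one alternative holds. Satisfied.
  (b) Halloran Systems resides in Zefmarsh. And the carve-out is inapplicable — the defendants reside as follows — Halloran Systems in Zefmarsh, Dario Baptiste in Ulen, Edda Vail in Ulen — not all in Zefmarsh. Condition met.
  (c) The claim is an employment claim, not a consumer claim. Satisfied.
  (d) The plaintiff resides in Dunstead, which is not Zefmarsh, so one alternative holds. Condition met.
  → All conditions met; jurisdiction exists.
The Civil Court of Selmarsh:
  (a) The plaintiff resides in Dunstead, which is not Selmarsh — that alternative is enough. Met.
  (b) The operative events occurred in Selmarsh — that alternative is enough. Satisfied.
  (c) The amount in controversy is USD 320,000, which meets the USD 317,000 floor. Met.
  (d) The claim is an employment claim. Satisfied.
  (e) The corporate defendant(s) are organised in Ulen, not Selmarsh; the claim does not concern real property — every alternative fails. The proviso rescues it, though: the amount in controversy is $320,000, which meets the $288,000 floor. Met.
  → Every requirement is satisfied — jurisdiction.
Courts with jurisdiction: the Superior Court of Zefmarsh, the Civil Court of Selmarsh — 2 in total.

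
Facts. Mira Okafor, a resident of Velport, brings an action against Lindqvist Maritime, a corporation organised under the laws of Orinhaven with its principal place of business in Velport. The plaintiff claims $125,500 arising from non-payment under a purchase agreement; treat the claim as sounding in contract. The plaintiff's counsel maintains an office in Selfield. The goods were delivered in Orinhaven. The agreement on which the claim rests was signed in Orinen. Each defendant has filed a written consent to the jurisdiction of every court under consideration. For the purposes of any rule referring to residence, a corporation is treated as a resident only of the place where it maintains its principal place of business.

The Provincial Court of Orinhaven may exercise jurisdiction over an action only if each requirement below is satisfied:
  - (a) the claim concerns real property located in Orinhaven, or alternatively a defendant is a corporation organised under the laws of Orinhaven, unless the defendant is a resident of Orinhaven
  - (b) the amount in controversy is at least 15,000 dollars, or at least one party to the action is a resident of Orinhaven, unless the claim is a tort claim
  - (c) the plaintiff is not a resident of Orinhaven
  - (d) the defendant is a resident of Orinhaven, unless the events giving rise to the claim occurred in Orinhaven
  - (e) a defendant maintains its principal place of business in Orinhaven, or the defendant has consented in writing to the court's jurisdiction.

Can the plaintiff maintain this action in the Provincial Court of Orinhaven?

Yes

The Provincial Court of Orinhaven:
  (a) Lindqvist Maritime is organised under the laws of Orinhaven, so one alternative holds. Condition met.
  (b) The amount in controversy is $125,500, which meets the USD 15,000 floor, which satisfies one of the alternatives. Condition met.
  (c) The plaintiff resides in Velport, which is not Orinhaven. Condition met.
  (d) The defendant resides in Velport, not Orinhaven. However, the operative events occurred in Orinhaven, so the 'unless' proviso supplies this condition. Met.
  (e) Every defendant has filed written consent, which satisfies one of the alternatives. Satisfied.
  → Jurisdiction lies.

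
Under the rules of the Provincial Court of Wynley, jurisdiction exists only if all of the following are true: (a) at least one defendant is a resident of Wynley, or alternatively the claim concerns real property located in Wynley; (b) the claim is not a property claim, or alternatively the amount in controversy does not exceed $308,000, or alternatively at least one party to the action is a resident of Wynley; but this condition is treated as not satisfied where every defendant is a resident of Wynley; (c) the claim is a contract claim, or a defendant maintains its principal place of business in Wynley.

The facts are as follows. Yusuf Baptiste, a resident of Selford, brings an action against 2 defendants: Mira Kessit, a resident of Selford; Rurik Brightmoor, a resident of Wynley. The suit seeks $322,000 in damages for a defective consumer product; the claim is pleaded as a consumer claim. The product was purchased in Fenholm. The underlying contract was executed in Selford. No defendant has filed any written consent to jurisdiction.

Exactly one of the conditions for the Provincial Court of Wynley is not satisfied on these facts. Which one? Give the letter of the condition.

(c)

The Provincial Court of Wynley:
  (a) Rurik Brightmoor resides in Wynley — that alternative is enough. Condition met.
  (b) The claim is a consumer claim, not a property claim — that alternative is enough. And the carve-out is inapplicable — the defendants reside as follows — Mira Kessit in Selford, Rurik Brightmoor in Wynley — not all in Wynley. Met.
  (c) The claim is a consumer claim, not a contract claim; no defendant is a corporation — none of the alternatives is met. Fails.
Only condition (c) fails.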